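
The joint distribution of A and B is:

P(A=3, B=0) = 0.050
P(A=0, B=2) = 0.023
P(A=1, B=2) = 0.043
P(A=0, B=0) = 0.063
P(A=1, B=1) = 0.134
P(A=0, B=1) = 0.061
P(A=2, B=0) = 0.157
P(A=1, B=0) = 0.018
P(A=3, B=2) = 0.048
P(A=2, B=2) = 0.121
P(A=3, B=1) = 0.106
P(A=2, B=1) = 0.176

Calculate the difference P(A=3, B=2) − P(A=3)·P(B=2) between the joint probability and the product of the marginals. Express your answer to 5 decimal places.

0.00006

P(A=3) = 0.050 + 0.106 + 0.048 = 0.204.
P(B=2) = 0.023 + 0.043 + 0.121 + 0.048 = 0.235.
P(A=3, B=2) − P(A=3)P(B=2) = 0.048 − 0.204×0.235 = 0.00006.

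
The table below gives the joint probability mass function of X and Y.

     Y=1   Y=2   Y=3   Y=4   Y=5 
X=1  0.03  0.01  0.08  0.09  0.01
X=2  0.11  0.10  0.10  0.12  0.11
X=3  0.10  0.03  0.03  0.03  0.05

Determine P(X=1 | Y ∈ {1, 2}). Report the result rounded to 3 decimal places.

P(Y=1) = 0.03 + 0.11 + 0.10 = 0.24.
P(Y=2) = 0.01 + 0.10 + 0.03 = 0.14.
P(Y ∈ {1, 2}) = 0.24 + 0.14 = 0.38; P(X=1, Y ∈ {1, 2}) = 0.03 + 0.01 = 0.04.
P(X=1 | Y ∈ {1, 2}) = 0.04/0.38 = 0.105.

0.105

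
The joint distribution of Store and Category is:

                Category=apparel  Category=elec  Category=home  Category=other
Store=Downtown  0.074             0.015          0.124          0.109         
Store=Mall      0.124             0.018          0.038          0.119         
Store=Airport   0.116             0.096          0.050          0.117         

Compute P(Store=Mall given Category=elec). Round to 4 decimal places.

0.1395

P(Category=elec) = 0.015 + 0.018 + 0.096 = 0.129.
P(Store=Mall | Category=elec) = 0.018/0.129 = 0.1395.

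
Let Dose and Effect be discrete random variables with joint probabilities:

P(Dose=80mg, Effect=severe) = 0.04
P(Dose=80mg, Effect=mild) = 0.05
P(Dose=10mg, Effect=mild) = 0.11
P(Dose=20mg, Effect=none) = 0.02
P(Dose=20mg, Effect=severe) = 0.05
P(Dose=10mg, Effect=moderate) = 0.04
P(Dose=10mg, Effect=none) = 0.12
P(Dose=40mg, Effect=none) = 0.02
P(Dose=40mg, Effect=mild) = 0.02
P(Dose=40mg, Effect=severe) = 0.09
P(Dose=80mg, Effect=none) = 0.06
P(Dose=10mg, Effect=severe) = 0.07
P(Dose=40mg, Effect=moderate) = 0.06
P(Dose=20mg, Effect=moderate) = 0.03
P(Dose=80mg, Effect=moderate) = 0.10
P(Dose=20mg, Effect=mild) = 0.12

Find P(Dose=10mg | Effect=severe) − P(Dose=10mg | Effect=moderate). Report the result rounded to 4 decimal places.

P(Effect=severe) = 0.07 + 0.05 + 0.09 + 0.04 = 0.25; P(Dose=10mg | Effect=severe) = 0.07/0.25 = 0.28000.
P(Effect=moderate) = 0.04 + 0.03 + 0.06 + 0.10 = 0.23; P(Dose=10mg | Effect=moderate) = 0.04/0.23 = 0.17391.
Difference = 0.1061.

0.1061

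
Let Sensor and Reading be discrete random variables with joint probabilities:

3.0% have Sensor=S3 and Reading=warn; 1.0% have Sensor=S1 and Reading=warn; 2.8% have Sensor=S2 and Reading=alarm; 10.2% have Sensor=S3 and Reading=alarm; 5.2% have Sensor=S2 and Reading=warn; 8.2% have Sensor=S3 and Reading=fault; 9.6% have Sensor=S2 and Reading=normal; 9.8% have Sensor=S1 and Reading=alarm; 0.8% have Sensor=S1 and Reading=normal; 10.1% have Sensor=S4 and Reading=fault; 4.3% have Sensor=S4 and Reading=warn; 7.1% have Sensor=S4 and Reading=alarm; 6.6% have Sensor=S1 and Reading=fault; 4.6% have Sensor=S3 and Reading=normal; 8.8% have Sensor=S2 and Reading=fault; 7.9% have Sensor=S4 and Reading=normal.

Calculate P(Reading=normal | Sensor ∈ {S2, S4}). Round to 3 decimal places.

P(Sensor=S2) = 0.096 + 0.052 + 0.028 + 0.088 = 0.264.
P(Sensor=S4) = 0.079 + 0.043 + 0.071 + 0.101 = 0.294.
P(Sensor ∈ {S2, S4}) = 0.264 + 0.294 = 0.558; P(Reading=normal, Sensor ∈ {S2, S4}) = 0.096 + 0.079 = 0.175.
P(Reading=normal | Sensor ∈ {S2, S4}) = 0.175/0.558 = 0.314.

0.314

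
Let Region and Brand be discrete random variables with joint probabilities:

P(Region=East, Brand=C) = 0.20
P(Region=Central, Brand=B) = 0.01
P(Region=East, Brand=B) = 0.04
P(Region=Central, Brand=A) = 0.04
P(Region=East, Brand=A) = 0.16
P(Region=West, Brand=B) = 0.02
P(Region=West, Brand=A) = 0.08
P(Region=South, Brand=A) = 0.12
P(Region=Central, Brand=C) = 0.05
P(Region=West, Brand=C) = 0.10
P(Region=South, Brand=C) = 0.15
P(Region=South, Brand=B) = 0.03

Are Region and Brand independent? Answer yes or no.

Every cell satisfies P(Region,Brand) = P(Region)·P(Brand). For instance P(Region=South) = 0.30, P(Brand=B) = 0.10, and 0.30×0.10 = 0.03 matches the joint entry. So Region and Brand are independent.

yes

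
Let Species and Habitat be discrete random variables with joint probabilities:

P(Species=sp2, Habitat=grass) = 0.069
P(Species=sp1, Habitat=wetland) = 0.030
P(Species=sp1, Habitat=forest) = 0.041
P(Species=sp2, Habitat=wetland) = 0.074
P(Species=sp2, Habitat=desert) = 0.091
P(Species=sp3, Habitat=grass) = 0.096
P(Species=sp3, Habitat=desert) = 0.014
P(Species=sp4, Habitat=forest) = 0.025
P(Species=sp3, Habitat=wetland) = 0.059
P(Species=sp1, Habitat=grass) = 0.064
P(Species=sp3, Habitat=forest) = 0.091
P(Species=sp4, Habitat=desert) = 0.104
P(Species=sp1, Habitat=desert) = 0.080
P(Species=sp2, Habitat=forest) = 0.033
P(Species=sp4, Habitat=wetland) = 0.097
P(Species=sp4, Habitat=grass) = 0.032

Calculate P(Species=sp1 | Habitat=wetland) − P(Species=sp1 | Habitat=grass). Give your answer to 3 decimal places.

P(Habitat=wetland) = 0.030 + 0.074 + 0.059 + 0.097 = 0.260; P(Species=sp1 | Habitat=wetland) = 0.030/0.260 = 0.1154.
P(Habitat=grass) = 0.064 + 0.069 + 0.096 + 0.032 = 0.261; P(Species=sp1 | Habitat=grass) = 0.064/0.261 = 0.2452.
Difference = -0.130.

-0.130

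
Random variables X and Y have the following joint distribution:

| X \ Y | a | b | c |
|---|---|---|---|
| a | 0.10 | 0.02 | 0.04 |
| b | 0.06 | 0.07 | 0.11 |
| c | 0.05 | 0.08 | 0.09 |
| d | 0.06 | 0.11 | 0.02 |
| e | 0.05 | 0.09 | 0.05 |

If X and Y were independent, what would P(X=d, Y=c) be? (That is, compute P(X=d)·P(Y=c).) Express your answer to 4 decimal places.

P(X=d) = 0.06 + 0.11 + 0.02 = 0.19.
P(Y=c) = 0.04 + 0.11 + 0.09 + 0.02 + 0.05 = 0.31.
Product: 0.19 × 0.31 = 0.0589.

0.0589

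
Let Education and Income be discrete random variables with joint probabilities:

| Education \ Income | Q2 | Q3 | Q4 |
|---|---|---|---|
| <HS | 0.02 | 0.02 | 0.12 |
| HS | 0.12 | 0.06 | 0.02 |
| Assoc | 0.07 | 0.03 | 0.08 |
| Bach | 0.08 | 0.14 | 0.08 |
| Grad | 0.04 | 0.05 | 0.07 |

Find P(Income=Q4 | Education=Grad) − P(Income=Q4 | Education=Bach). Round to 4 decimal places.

P(Education=Grad) = 0.04 + 0.05 + 0.07 = 0.16; P(Income=Q4 | Education=Grad) = 0.07/0.16 = 0.43750.
P(Education=Bach) = 0.08 + 0.14 + 0.08 = 0.30; P(Income=Q4 | Education=Bach) = 0.08/0.30 = 0.26667.
Difference = 0.1708.

0.1708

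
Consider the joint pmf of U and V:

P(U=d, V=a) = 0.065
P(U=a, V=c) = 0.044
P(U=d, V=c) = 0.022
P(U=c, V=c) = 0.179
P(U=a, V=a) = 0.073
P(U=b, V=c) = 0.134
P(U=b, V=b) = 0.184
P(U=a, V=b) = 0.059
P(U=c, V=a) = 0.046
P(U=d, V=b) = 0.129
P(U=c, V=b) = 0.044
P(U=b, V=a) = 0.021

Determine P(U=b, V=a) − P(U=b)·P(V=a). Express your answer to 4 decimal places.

P(U=b) = 0.021 + 0.184 + 0.134 = 0.339.
P(V=a) = 0.073 + 0.021 + 0.046 + 0.065 = 0.205.
P(U=b, V=a) − P(U=b)P(V=a) = 0.021 − 0.339×0.205 = -0.0485.

-0.0485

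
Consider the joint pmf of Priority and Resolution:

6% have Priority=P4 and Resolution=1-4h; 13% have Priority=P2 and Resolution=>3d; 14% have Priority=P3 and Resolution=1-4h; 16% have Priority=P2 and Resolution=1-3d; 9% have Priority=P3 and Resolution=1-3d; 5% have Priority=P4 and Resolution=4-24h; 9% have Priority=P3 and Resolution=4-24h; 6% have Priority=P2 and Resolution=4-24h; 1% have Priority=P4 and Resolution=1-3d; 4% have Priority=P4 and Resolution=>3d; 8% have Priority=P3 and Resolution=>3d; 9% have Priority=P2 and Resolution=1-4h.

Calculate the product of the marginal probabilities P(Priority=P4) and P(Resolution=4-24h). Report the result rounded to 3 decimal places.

0.032

P(Priority=P4) = 0.06 + 0.05 + 0.01 + 0.04 = 0.16.
P(Resolution=4-24h) = 0.06 + 0.09 + 0.05 = 0.20.
Product: 0.16 × 0.20 = 0.032.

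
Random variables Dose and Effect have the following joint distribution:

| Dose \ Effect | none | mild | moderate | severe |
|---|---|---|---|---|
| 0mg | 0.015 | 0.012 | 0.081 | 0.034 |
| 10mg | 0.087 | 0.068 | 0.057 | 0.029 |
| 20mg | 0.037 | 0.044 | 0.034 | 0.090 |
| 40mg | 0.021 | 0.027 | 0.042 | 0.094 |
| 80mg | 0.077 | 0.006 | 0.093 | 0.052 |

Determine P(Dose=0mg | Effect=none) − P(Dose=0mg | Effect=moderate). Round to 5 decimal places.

P(Effect=none) = 0.015 + 0.087 + 0.037 + 0.021 + 0.077 = 0.237; P(Dose=0mg | Effect=none) = 0.015/0.237 = 0.063291.
P(Effect=moderate) = 0.081 + 0.057 + 0.034 + 0.042 + 0.093 = 0.307; P(Dose=0mg | Effect=moderate) = 0.081/0.307 = 0.263844.
Difference = -0.20055.

-0.20055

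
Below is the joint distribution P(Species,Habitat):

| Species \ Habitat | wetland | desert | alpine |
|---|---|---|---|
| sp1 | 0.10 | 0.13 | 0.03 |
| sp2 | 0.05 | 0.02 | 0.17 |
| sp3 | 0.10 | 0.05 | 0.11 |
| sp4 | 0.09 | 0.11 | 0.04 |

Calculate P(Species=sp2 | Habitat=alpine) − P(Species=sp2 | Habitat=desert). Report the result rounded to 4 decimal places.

0.4212

P(Habitat=alpine) = 0.03 + 0.17 + 0.11 + 0.04 = 0.35; P(Species=sp2 | Habitat=alpine) = 0.17/0.35 = 0.48571.
P(Habitat=desert) = 0.13 + 0.02 + 0.05 + 0.11 = 0.31; P(Species=sp2 | Habitat=desert) = 0.02/0.31 = 0.06452.
Difference = 0.4212.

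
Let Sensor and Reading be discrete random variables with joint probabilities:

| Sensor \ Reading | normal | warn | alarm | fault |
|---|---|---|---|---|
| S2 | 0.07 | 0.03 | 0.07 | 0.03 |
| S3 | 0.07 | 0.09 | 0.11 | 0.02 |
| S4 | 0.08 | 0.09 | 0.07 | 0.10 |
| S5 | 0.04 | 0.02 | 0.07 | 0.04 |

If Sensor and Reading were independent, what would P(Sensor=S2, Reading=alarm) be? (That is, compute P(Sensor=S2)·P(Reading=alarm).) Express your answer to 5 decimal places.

0.06400

P(Sensor=S2) = 0.07 + 0.03 + 0.07 + 0.03 = 0.20.
P(Reading=alarm) = 0.07 + 0.11 + 0.07 + 0.07 = 0.32.
Product: 0.20 × 0.32 = 0.06400.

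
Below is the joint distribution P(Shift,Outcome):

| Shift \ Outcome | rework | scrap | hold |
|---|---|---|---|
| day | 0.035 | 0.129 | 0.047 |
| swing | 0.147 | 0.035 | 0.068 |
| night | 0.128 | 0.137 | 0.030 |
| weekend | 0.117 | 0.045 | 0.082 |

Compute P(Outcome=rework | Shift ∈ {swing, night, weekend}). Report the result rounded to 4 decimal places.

P(Shift=swing) = 0.147 + 0.035 + 0.068 = 0.250.
P(Shift=night) = 0.128 + 0.137 + 0.030 = 0.295.
P(Shift=weekend) = 0.117 + 0.045 + 0.082 = 0.244.
P(Shift ∈ {swing, night, weekend}) = 0.250 + 0.295 + 0.244 = 0.789; P(Outcome=rework, Shift ∈ {swing, night, weekend}) = 0.147 + 0.128 + 0.117 = 0.392.
P(Outcome=rework | Shift ∈ {swing, night, weekend}) = 0.392/0.789 = 0.4968.

0.4968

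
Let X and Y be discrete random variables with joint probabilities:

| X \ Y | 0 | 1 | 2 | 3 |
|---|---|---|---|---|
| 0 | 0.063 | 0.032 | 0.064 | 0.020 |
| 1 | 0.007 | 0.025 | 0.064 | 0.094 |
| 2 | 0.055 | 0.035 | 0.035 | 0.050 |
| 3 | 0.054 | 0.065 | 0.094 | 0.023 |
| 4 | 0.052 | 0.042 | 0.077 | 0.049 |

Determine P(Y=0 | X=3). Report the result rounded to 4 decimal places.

P(X=3) = 0.054 + 0.065 + 0.094 + 0.023 = 0.236.
P(Y=0 | X=3) = 0.054/0.236 = 0.2288.

0.2288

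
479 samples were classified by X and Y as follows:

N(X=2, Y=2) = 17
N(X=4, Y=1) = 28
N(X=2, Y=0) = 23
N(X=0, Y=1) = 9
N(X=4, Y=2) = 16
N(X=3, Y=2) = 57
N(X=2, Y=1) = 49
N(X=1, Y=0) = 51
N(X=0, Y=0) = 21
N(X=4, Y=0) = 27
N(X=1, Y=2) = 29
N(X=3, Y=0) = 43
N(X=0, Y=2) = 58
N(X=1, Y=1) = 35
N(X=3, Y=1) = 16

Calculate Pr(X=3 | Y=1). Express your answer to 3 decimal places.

Total with Y=1: 9 + 35 + 49 + 16 + 28 = 137.
P(X=3 | Y=1) = 16/137 = 0.117.

0.117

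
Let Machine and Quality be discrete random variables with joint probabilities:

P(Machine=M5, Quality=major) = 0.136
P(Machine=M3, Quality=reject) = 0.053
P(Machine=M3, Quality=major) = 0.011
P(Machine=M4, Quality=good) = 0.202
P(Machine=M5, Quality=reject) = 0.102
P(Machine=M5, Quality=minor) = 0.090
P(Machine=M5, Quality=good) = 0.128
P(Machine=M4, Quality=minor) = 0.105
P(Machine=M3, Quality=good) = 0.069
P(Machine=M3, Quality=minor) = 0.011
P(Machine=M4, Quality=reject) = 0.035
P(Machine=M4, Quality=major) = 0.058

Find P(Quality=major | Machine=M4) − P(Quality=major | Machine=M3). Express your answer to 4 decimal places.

P(Machine=M4) = 0.202 + 0.105 + 0.058 + 0.035 = 0.400; P(Quality=major | Machine=M4) = 0.058/0.400 = 0.14500.
P(Machine=M3) = 0.069 + 0.011 + 0.011 + 0.053 = 0.144; P(Quality=major | Machine=M3) = 0.011/0.144 = 0.07639.
Difference = 0.0686.

0.0686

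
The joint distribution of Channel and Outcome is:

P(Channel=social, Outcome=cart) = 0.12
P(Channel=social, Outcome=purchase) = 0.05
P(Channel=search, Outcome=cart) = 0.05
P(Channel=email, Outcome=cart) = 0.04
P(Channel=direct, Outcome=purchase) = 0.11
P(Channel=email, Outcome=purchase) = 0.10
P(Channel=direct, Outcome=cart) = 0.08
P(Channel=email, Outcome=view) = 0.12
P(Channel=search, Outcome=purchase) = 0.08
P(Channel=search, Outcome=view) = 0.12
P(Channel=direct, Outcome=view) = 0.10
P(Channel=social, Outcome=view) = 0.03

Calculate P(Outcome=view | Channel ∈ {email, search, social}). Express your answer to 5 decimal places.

P(Channel=email) = 0.12 + 0.04 + 0.10 = 0.26.
P(Channel=search) = 0.12 + 0.05 + 0.08 = 0.25.
P(Channel=social) = 0.03 + 0.12 + 0.05 = 0.20.
P(Channel ∈ {email, search, social}) = 0.26 + 0.25 + 0.20 = 0.71; P(Outcome=view, Channel ∈ {email, search, social}) = 0.12 + 0.12 + 0.03 = 0.27.
P(Outcome=view | Channel ∈ {email, search, social}) = 0.27/0.71 = 0.38028.

0.38028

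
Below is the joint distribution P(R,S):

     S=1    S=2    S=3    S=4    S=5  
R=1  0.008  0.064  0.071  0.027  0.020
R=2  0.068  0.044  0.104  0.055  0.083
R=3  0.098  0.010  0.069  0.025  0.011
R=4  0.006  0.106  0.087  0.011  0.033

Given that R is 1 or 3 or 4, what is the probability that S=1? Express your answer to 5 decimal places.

P(R=1) = 0.008 + 0.064 + 0.071 + 0.027 + 0.020 = 0.190.
P(R=3) = 0.098 + 0.010 + 0.069 + 0.025 + 0.011 = 0.213.
P(R=4) = 0.006 + 0.106 + 0.087 + 0.011 + 0.033 = 0.243.
P(R ∈ {1, 3, 4}) = 0.190 + 0.213 + 0.243 = 0.646; P(S=1, R ∈ {1, 3, 4}) = 0.008 + 0.098 + 0.006 = 0.112.
P(S=1 | R ∈ {1, 3, 4}) = 0.112/0.646 = 0.17337.

0.17337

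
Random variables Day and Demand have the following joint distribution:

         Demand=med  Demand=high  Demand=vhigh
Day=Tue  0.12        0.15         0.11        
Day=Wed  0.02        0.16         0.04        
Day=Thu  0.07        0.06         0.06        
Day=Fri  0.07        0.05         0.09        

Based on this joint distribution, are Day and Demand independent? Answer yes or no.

no

P(Day=Wed) = 0.22 and P(Demand=high) = 0.42, so their product is 0.0924, but P(Day=Wed, Demand=high) = 0.16. Since these differ, Day and Demand are not independent.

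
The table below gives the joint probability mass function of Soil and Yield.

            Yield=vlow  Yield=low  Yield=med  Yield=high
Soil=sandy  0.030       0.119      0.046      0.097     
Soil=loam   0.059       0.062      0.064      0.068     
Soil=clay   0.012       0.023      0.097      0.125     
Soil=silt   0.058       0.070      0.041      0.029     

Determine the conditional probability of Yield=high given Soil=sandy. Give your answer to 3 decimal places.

0.332

P(Soil=sandy) = 0.030 + 0.119 + 0.046 + 0.097 = 0.292.
P(Yield=high | Soil=sandy) = 0.097/0.292 = 0.332.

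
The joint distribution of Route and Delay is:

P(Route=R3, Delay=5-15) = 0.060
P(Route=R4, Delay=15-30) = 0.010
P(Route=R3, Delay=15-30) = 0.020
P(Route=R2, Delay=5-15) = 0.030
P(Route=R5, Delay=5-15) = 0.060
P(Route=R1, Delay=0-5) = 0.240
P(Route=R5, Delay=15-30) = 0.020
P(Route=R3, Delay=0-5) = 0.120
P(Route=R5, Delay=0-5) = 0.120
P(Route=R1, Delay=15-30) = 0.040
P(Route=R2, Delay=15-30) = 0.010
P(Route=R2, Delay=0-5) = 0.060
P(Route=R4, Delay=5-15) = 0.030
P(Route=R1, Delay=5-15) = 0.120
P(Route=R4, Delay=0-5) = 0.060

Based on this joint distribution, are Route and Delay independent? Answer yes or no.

yes

Every cell satisfies P(Route,Delay) = P(Route)·P(Delay). For instance P(Route=R3) = 0.200, P(Delay=5-15) = 0.300, and 0.200×0.300 = 0.060 matches the joint entry. So Route and Delay are independent.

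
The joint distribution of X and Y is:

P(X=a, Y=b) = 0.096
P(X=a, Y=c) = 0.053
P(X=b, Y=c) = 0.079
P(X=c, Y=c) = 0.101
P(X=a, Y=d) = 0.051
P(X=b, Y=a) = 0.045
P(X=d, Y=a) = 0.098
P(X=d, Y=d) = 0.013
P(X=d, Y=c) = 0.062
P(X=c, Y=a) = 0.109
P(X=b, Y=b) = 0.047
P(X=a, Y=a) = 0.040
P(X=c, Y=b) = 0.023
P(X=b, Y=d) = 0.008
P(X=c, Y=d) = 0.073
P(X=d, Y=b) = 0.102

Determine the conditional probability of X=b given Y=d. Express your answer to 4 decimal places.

0.0552

P(Y=d) = 0.051 + 0.008 + 0.073 + 0.013 = 0.145.
P(X=b | Y=d) = 0.008/0.145 = 0.0552.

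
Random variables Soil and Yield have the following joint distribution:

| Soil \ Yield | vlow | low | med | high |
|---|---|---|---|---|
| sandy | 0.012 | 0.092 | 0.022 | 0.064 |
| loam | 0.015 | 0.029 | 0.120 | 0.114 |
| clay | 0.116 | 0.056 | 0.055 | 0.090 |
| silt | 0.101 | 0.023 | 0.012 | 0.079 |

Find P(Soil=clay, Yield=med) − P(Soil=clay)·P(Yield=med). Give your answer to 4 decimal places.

-0.0113

P(Soil=clay) = 0.116 + 0.056 + 0.055 + 0.090 = 0.317.
P(Yield=med) = 0.022 + 0.120 + 0.055 + 0.012 = 0.209.
P(Soil=clay, Yield=med) − P(Soil=clay)P(Yield=med) = 0.055 − 0.317×0.209 = -0.0113.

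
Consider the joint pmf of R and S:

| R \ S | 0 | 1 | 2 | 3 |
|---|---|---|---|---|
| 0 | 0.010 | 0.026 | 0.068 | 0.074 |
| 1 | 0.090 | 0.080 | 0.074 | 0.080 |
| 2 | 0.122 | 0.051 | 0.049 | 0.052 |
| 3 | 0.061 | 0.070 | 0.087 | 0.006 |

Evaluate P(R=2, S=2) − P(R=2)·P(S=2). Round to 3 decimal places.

P(R=2) = 0.122 + 0.051 + 0.049 + 0.052 = 0.274.
P(S=2) = 0.068 + 0.074 + 0.049 + 0.087 = 0.278.
P(R=2, S=2) − P(R=2)P(S=2) = 0.049 − 0.274×0.278 = -0.027.

-0.027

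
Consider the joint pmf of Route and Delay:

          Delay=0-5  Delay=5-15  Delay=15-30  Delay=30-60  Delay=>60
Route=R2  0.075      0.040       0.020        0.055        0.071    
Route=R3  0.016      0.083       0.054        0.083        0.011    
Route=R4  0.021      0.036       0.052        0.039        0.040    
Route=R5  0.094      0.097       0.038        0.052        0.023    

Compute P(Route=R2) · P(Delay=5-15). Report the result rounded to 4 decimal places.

P(Route=R2) = 0.075 + 0.040 + 0.020 + 0.055 + 0.071 = 0.261.
P(Delay=5-15) = 0.040 + 0.083 + 0.036 + 0.097 = 0.256.
Product: 0.261 × 0.256 = 0.0668.

0.0668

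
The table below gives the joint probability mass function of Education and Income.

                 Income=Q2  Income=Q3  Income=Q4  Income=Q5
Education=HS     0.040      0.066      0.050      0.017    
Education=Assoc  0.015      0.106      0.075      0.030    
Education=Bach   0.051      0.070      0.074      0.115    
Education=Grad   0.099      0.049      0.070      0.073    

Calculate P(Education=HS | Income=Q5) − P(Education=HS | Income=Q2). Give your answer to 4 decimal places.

-0.1228

P(Income=Q5) = 0.017 + 0.030 + 0.115 + 0.073 = 0.235; P(Education=HS | Income=Q5) = 0.017/0.235 = 0.07234.
P(Income=Q2) = 0.040 + 0.015 + 0.051 + 0.099 = 0.205; P(Education=HS | Income=Q2) = 0.040/0.205 = 0.19512.
Difference = -0.1228.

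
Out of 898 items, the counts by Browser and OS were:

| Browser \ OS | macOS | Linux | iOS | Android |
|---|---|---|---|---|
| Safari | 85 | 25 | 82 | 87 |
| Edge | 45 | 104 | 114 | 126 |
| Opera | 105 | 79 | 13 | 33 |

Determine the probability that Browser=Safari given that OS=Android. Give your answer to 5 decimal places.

Total with OS=Android: 87 + 126 + 33 = 246.
P(Browser=Safari | OS=Android) = 87/246 = 0.35366.

0.35366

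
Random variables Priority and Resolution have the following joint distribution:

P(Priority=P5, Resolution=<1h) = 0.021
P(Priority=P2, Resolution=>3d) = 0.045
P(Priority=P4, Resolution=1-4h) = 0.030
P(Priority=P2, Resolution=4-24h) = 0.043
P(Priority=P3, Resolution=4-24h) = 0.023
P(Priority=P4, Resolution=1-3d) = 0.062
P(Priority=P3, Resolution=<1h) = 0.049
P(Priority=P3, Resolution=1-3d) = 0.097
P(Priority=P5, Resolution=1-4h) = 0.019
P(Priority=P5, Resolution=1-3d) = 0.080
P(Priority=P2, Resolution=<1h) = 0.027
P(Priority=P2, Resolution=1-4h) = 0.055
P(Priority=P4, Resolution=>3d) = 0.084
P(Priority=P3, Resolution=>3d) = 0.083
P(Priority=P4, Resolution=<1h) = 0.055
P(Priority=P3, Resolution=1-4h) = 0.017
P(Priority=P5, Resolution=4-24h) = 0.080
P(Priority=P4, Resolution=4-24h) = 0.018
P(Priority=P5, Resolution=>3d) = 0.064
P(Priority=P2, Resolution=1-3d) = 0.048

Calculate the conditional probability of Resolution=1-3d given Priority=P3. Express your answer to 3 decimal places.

0.361

P(Priority=P3) = 0.049 + 0.017 + 0.023 + 0.097 + 0.083 = 0.269.
P(Resolution=1-3d | Priority=P3) = 0.097/0.269 = 0.361.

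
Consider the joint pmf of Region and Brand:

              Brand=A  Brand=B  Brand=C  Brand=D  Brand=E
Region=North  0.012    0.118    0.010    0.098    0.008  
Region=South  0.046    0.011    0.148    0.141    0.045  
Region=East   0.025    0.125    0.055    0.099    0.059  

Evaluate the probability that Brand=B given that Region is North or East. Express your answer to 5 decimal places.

0.39901

P(Region=North) = 0.012 + 0.118 + 0.010 + 0.098 + 0.008 = 0.246.
P(Region=East) = 0.025 + 0.125 + 0.055 + 0.099 + 0.059 = 0.363.
P(Region ∈ {North, East}) = 0.246 + 0.363 = 0.609; P(Brand=B, Region ∈ {North, East}) = 0.118 + 0.125 = 0.243.
P(Brand=B | Region ∈ {North, East}) = 0.243/0.609 = 0.39901.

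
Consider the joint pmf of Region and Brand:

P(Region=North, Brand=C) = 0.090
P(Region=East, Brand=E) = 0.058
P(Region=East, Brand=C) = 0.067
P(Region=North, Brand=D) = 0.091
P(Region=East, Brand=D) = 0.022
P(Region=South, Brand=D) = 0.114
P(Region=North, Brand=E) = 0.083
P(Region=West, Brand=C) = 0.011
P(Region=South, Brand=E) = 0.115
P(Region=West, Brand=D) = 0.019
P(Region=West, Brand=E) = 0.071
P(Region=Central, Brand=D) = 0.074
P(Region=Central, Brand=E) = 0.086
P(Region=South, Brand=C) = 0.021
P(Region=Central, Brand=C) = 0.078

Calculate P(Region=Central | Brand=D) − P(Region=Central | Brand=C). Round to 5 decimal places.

-0.06088

P(Brand=D) = 0.091 + 0.114 + 0.022 + 0.019 + 0.074 = 0.320; P(Region=Central | Brand=D) = 0.074/0.320 = 0.231250.
P(Brand=C) = 0.090 + 0.021 + 0.067 + 0.011 + 0.078 = 0.267; P(Region=Central | Brand=C) = 0.078/0.267 = 0.292135.
Difference = -0.06088.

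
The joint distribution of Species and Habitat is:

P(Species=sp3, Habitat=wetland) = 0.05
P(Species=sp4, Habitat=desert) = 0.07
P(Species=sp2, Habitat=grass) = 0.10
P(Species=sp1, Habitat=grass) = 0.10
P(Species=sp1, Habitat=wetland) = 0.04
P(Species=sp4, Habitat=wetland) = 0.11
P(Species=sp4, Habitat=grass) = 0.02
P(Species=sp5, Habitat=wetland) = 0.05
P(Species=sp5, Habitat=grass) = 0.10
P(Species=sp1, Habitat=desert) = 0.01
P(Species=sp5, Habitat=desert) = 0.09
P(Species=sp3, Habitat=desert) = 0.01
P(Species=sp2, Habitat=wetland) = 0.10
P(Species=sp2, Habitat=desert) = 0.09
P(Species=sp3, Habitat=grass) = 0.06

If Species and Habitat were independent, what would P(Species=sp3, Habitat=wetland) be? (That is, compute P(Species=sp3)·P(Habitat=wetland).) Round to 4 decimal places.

P(Species=sp3) = 0.06 + 0.05 + 0.01 = 0.12.
P(Habitat=wetland) = 0.04 + 0.10 + 0.05 + 0.11 + 0.05 = 0.35.
Product: 0.12 × 0.35 = 0.0420.

0.0420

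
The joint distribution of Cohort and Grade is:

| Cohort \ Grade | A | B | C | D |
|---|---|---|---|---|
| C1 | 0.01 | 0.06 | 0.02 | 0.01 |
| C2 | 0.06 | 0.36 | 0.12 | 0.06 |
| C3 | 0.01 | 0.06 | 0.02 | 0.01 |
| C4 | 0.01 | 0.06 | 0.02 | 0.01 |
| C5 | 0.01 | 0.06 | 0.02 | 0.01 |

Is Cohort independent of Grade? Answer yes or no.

Every cell satisfies P(Cohort,Grade) = P(Cohort)·P(Grade). For instance P(Cohort=C1) = 0.10, P(Grade=C) = 0.20, and 0.10×0.20 = 0.02 matches the joint entry. So Cohort and Grade are independent.

yes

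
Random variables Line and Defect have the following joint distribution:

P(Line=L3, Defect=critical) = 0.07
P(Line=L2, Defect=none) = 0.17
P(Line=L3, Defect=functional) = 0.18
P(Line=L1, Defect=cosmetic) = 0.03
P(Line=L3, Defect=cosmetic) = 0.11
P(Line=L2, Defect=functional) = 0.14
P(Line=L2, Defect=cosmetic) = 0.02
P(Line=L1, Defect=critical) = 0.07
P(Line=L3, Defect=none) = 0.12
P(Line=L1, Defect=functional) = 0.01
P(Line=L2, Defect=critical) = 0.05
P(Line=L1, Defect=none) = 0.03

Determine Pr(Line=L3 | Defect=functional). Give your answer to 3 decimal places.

P(Defect=functional) = 0.01 + 0.14 + 0.18 = 0.33.
P(Line=L3 | Defect=functional) = 0.18/0.33 = 0.545.

0.545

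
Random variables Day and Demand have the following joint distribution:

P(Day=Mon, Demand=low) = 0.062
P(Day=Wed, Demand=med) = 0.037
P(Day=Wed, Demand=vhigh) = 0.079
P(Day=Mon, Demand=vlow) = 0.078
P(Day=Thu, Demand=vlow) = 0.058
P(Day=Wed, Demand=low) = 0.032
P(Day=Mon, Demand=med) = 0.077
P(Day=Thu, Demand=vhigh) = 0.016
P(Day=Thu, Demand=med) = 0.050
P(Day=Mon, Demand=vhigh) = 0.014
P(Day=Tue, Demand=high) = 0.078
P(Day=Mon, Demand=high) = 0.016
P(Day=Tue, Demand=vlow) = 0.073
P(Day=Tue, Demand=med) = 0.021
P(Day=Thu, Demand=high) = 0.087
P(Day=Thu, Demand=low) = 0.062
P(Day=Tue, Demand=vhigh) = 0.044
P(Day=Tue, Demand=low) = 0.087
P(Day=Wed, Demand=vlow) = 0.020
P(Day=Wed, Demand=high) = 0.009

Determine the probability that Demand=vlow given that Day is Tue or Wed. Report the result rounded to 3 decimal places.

0.194

P(Day=Tue) = 0.073 + 0.087 + 0.021 + 0.078 + 0.044 = 0.303.
P(Day=Wed) = 0.020 + 0.032 + 0.037 + 0.009 + 0.079 = 0.177.
P(Day ∈ {Tue, Wed}) = 0.303 + 0.177 = 0.480; P(Demand=vlow, Day ∈ {Tue, Wed}) = 0.073 + 0.020 = 0.093.
P(Demand=vlow | Day ∈ {Tue, Wed}) = 0.093/0.480 = 0.194.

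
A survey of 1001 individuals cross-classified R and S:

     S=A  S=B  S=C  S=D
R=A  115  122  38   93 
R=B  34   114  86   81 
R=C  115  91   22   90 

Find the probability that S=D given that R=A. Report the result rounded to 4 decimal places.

Total with R=A: 115 + 122 + 38 + 93 = 368.
P(S=D | R=A) = 93/368 = 0.2527.

0.2527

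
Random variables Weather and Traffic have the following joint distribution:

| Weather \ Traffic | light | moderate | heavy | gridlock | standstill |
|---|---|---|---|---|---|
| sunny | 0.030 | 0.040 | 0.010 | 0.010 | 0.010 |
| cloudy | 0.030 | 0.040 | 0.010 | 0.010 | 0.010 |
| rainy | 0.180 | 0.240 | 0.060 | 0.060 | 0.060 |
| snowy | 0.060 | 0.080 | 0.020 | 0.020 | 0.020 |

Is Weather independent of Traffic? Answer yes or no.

Every cell satisfies P(Weather,Traffic) = P(Weather)·P(Traffic). For instance P(Weather=snowy) = 0.200, P(Traffic=gridlock) = 0.100, and 0.200×0.100 = 0.020 matches the joint entry. So Weather and Traffic are independent.

yes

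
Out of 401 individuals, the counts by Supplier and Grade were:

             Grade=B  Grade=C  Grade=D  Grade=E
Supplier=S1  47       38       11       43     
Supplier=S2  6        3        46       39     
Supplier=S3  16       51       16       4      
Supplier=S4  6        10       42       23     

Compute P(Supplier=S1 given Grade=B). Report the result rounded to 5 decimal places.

Total with Grade=B: 47 + 6 + 16 + 6 = 75.
P(Supplier=S1 | Grade=B) = 47/75 = 0.62667.

0.62667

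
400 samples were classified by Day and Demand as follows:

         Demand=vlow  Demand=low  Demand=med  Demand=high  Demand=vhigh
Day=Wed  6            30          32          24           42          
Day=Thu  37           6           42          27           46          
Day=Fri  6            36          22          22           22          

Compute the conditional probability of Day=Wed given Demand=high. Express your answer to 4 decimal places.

Total with Demand=high: 24 + 27 + 22 = 73.
P(Day=Wed | Demand=high) = 24/73 = 0.3288.

0.3288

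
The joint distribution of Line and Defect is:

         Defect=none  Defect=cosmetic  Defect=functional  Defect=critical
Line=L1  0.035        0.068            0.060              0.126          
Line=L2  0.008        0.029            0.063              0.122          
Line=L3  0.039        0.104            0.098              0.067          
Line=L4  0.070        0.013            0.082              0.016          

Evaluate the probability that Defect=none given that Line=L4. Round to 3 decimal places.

P(Line=L4) = 0.070 + 0.013 + 0.082 + 0.016 = 0.181.
P(Defect=none | Line=L4) = 0.070/0.181 = 0.387.

0.387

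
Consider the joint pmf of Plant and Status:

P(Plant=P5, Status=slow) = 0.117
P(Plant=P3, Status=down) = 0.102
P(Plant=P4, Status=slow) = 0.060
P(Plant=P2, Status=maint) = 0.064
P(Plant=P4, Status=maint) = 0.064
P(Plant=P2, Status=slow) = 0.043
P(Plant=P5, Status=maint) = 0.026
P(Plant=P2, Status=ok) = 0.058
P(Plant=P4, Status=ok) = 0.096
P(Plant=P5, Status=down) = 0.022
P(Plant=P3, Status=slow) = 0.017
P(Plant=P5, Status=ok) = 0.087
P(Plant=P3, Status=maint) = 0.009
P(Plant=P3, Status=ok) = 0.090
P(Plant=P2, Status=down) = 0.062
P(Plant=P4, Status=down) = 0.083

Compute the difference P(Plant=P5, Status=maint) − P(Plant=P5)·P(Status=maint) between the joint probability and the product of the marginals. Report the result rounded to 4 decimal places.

P(Plant=P5) = 0.087 + 0.117 + 0.022 + 0.026 = 0.252.
P(Status=maint) = 0.064 + 0.009 + 0.064 + 0.026 = 0.163.
P(Plant=P5, Status=maint) − P(Plant=P5)P(Status=maint) = 0.026 − 0.252×0.163 = -0.0151.

-0.0151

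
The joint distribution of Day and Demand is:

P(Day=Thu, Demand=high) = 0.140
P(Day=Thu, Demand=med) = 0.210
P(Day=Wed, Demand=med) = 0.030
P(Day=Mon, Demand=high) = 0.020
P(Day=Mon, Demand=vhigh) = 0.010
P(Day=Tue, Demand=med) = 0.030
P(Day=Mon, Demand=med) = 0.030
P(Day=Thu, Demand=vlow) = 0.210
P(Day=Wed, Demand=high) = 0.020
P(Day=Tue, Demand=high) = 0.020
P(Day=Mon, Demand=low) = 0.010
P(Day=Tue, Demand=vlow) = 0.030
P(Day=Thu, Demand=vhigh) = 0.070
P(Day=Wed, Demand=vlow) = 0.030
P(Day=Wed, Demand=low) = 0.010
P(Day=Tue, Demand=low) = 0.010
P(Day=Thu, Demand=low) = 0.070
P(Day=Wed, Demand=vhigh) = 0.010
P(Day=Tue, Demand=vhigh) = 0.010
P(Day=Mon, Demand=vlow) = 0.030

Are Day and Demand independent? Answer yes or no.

Every cell satisfies P(Day,Demand) = P(Day)·P(Demand). For instance P(Day=Tue) = 0.100, P(Demand=vhigh) = 0.100, and 0.100×0.100 = 0.010 matches the joint entry. So Day and Demand are independent.

yes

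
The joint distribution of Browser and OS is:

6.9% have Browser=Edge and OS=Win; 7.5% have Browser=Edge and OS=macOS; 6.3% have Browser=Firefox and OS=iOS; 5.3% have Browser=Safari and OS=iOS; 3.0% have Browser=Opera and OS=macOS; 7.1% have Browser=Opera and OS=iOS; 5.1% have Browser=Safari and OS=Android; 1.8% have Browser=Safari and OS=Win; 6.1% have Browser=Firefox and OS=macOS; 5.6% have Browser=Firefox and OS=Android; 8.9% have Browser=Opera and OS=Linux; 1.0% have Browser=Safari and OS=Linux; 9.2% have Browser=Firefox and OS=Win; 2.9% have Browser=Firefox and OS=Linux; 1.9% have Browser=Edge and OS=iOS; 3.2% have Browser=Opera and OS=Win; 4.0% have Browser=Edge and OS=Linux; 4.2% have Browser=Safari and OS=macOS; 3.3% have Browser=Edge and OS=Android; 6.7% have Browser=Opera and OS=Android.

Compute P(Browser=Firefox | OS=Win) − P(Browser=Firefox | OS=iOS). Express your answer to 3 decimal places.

P(OS=Win) = 0.092 + 0.018 + 0.069 + 0.032 = 0.211; P(Browser=Firefox | OS=Win) = 0.092/0.211 = 0.4360.
P(OS=iOS) = 0.063 + 0.053 + 0.019 + 0.071 = 0.206; P(Browser=Firefox | OS=iOS) = 0.063/0.206 = 0.3058.
Difference = 0.130.

0.130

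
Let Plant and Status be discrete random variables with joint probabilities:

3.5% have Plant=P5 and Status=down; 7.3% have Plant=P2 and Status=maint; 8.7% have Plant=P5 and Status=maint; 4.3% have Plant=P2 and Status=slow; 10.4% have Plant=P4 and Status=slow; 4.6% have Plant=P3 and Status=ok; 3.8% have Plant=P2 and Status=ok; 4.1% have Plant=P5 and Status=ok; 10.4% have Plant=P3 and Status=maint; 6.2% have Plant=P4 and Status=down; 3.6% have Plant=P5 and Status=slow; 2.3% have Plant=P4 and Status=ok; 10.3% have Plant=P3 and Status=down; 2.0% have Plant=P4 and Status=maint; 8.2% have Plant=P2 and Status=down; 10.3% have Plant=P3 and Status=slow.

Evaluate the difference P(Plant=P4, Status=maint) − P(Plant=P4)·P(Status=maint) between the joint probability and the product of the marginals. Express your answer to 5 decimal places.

P(Plant=P4) = 0.023 + 0.104 + 0.062 + 0.020 = 0.209.
P(Status=maint) = 0.073 + 0.104 + 0.020 + 0.087 = 0.284.
P(Plant=P4, Status=maint) − P(Plant=P4)P(Status=maint) = 0.020 − 0.209×0.284 = -0.03936.

-0.03936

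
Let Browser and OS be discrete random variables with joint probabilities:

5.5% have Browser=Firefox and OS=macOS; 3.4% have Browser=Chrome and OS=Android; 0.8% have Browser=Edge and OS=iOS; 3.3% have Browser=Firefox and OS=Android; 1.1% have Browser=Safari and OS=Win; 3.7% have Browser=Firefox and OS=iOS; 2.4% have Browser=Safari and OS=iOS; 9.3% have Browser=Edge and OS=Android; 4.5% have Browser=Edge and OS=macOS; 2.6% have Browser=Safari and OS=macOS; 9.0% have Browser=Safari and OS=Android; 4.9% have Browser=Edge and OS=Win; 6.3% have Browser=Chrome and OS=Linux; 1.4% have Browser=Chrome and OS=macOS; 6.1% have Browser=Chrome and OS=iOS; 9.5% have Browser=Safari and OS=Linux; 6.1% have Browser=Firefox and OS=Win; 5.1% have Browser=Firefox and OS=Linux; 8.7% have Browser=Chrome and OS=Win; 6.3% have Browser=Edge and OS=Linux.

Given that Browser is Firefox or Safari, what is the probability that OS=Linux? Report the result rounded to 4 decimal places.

0.3023

P(Browser=Firefox) = 0.061 + 0.055 + 0.051 + 0.037 + 0.033 = 0.237.
P(Browser=Safari) = 0.011 + 0.026 + 0.095 + 0.024 + 0.090 = 0.246.
P(Browser ∈ {Firefox, Safari}) = 0.237 + 0.246 = 0.483; P(OS=Linux, Browser ∈ {Firefox, Safari}) = 0.051 + 0.095 = 0.146.
P(OS=Linux | Browser ∈ {Firefox, Safari}) = 0.146/0.483 = 0.3023.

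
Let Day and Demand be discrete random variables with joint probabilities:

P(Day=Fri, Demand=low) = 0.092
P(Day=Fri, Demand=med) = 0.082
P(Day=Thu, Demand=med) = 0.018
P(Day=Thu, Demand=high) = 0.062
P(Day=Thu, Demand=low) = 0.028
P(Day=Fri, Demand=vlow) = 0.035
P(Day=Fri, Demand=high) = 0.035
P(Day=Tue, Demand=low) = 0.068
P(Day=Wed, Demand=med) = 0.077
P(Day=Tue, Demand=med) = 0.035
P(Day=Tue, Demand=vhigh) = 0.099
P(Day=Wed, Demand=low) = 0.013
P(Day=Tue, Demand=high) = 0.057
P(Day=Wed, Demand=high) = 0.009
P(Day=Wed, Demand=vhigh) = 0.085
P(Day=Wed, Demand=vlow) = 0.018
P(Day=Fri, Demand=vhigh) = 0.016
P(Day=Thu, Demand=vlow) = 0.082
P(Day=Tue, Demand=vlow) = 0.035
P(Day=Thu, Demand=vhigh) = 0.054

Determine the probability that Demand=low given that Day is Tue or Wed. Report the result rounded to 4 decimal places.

P(Day=Tue) = 0.035 + 0.068 + 0.035 + 0.057 + 0.099 = 0.294.
P(Day=Wed) = 0.018 + 0.013 + 0.077 + 0.009 + 0.085 = 0.202.
P(Day ∈ {Tue, Wed}) = 0.294 + 0.202 = 0.496; P(Demand=low, Day ∈ {Tue, Wed}) = 0.068 + 0.013 = 0.081.
P(Demand=low | Day ∈ {Tue, Wed}) = 0.081/0.496 = 0.1633.

0.1633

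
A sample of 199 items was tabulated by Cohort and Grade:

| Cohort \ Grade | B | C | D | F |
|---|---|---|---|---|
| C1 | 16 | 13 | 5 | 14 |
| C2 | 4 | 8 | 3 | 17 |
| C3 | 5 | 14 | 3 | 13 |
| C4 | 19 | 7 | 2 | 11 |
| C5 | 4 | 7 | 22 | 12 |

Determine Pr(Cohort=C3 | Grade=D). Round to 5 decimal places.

Total with Grade=D: 5 + 3 + 3 + 2 + 22 = 35.
P(Cohort=C3 | Grade=D) = 3/35 = 0.08571.

0.08571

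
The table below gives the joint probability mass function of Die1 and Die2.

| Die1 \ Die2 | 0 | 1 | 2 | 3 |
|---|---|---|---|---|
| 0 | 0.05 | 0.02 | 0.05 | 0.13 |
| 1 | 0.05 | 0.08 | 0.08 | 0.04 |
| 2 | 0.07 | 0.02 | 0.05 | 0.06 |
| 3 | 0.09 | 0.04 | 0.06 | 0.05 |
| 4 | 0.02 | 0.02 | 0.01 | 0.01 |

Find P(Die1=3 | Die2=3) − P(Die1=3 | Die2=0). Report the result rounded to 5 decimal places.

-0.14901

P(Die2=3) = 0.13 + 0.04 + 0.06 + 0.05 + 0.01 = 0.29; P(Die1=3 | Die2=3) = 0.05/0.29 = 0.172414.
P(Die2=0) = 0.05 + 0.05 + 0.07 + 0.09 + 0.02 = 0.28; P(Die1=3 | Die2=0) = 0.09/0.28 = 0.321429.
Difference = -0.14901.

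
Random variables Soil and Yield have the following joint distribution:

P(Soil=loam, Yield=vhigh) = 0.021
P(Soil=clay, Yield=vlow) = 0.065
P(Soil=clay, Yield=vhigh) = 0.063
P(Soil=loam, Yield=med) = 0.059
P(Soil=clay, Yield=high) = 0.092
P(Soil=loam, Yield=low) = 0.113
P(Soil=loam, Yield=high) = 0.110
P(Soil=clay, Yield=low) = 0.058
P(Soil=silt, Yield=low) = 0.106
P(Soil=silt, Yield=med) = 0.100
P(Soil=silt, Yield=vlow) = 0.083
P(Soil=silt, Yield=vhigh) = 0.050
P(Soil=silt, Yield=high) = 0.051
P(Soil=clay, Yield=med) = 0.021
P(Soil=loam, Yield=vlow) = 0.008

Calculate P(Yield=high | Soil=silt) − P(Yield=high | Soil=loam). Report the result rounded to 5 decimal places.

P(Soil=silt) = 0.083 + 0.106 + 0.100 + 0.051 + 0.050 = 0.390; P(Yield=high | Soil=silt) = 0.051/0.390 = 0.130769.
P(Soil=loam) = 0.008 + 0.113 + 0.059 + 0.110 + 0.021 = 0.311; P(Yield=high | Soil=loam) = 0.110/0.311 = 0.353698.
Difference = -0.22293.

-0.22293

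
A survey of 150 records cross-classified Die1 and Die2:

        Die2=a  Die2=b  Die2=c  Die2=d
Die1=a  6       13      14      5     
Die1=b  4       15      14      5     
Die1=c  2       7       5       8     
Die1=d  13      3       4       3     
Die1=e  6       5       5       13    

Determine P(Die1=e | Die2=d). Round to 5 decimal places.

Total with Die2=d: 5 + 5 + 8 + 3 + 13 = 34.
P(Die1=e | Die2=d) = 13/34 = 0.38235.

0.38235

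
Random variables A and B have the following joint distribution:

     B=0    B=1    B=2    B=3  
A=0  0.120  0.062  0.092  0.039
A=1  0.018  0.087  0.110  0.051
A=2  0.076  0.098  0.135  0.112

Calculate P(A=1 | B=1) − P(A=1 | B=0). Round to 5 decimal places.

P(B=1) = 0.062 + 0.087 + 0.098 = 0.247; P(A=1 | B=1) = 0.087/0.247 = 0.352227.
P(B=0) = 0.120 + 0.018 + 0.076 = 0.214; P(A=1 | B=0) = 0.018/0.214 = 0.084112.
Difference = 0.26811.

0.26811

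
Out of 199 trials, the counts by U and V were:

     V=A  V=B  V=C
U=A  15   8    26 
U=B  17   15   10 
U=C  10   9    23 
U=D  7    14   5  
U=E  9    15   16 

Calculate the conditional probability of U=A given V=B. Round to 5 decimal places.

Total with V=B: 8 + 15 + 9 + 14 + 15 = 61.
P(U=A | V=B) = 8/61 = 0.13115.

0.13115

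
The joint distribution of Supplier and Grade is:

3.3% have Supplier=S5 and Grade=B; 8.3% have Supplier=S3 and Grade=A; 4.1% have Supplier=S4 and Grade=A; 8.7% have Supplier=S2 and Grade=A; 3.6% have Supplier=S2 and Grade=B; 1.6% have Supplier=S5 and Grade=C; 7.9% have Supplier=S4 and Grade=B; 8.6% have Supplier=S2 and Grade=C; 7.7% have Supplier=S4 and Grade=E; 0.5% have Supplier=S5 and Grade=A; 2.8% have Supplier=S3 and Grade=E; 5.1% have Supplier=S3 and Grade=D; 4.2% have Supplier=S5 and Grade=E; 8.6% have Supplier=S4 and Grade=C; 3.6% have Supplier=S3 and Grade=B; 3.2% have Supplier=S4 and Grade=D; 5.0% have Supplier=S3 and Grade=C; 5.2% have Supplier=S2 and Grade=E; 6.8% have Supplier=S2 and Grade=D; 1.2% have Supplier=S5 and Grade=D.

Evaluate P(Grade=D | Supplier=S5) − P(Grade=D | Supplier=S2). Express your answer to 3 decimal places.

-0.096

P(Supplier=S5) = 0.005 + 0.033 + 0.016 + 0.012 + 0.042 = 0.108; P(Grade=D | Supplier=S5) = 0.012/0.108 = 0.1111.
P(Supplier=S2) = 0.087 + 0.036 + 0.086 + 0.068 + 0.052 = 0.329; P(Grade=D | Supplier=S2) = 0.068/0.329 = 0.2067.
Difference = -0.096.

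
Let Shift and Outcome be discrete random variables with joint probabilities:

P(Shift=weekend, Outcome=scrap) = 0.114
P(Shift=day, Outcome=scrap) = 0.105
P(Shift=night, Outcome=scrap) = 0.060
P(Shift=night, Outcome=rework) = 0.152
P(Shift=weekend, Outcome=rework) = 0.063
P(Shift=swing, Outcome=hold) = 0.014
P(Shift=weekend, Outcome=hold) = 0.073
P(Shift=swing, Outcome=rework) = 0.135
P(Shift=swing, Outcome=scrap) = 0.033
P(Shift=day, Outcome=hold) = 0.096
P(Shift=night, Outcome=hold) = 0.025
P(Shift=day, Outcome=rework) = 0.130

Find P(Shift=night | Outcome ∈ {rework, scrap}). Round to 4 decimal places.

0.2677

P(Outcome=rework) = 0.130 + 0.135 + 0.152 + 0.063 = 0.480.
P(Outcome=scrap) = 0.105 + 0.033 + 0.060 + 0.114 = 0.312.
P(Outcome ∈ {rework, scrap}) = 0.480 + 0.312 = 0.792; P(Shift=night, Outcome ∈ {rework, scrap}) = 0.152 + 0.060 = 0.212.
P(Shift=night | Outcome ∈ {rework, scrap}) = 0.212/0.792 = 0.2677.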